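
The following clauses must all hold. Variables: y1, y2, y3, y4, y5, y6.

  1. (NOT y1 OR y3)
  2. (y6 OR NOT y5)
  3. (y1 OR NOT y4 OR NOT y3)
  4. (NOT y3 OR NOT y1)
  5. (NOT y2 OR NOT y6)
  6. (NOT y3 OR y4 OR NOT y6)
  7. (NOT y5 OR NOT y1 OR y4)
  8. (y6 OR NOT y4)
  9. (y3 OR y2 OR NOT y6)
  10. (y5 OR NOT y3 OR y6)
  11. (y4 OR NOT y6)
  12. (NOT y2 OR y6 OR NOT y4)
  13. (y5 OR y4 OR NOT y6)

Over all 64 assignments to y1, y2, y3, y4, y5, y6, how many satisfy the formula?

2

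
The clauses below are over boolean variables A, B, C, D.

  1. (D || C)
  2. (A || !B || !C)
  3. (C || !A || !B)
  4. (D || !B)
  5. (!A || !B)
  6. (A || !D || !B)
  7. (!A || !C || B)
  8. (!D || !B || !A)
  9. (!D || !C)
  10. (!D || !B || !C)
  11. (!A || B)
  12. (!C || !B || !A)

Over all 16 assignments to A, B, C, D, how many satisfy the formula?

2

Satisfying assignments:
  A=0 B=0 C=0 D=1
  A=0 B=0 C=1 D=0
Count: 2.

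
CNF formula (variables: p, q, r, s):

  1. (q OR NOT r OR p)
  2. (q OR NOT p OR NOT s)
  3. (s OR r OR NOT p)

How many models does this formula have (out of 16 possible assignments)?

Split on p, then q.
  p=T, q=T: remaining (r,s) ∈ {(F,T); (T,F); (T,T)} — 3.
  p=T, q=F: remaining (r,s) ∈ {(T,F)} — 1.
  p=F, q=T: remaining (r,s) ∈ {(F,F); (F,T); (T,F); (T,T)} — 4.
  p=F, q=F: remaining (r,s) ∈ {(F,F); (F,T)} — 2.
Total: 3 + 1 + 4 + 2 = 10.

10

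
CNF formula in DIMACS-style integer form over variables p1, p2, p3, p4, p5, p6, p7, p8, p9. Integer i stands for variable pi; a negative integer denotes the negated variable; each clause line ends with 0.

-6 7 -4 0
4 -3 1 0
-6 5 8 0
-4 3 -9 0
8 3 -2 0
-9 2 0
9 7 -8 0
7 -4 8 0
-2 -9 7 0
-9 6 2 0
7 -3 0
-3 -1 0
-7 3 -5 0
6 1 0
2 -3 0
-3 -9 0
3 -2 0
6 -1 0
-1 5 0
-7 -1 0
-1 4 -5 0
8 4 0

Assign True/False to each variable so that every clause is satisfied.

p1 = 0, p2 = 0, p3 = 0, p4 = 1, p5 = 0, p6 = 1, p7 = 1, p8 = 1, p9 = 0

Try p1 = False.
  then p6 is forced to True.
For the remaining variables, p2 = False, p3 = False, p4 = True, p5 = False, p7 = True, p8 = True, p9 = False works.
Every clause has at least one true literal under this assignment.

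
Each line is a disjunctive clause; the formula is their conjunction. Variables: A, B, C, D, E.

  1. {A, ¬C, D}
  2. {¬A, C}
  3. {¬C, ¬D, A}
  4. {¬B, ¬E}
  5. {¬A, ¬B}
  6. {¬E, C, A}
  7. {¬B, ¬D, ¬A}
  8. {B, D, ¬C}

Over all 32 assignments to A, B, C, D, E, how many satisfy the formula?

6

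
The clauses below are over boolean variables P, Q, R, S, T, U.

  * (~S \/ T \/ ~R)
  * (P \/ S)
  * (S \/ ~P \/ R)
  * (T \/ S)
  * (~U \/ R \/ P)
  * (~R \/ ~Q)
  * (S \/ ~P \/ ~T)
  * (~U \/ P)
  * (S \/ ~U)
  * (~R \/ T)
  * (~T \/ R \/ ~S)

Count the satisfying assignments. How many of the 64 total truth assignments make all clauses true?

9

Case analysis on S and R:
  S=T, R=T: remaining (P,Q,T,U) ∈ {(F,F,T,F); (T,F,T,F); (T,F,T,T)} — 3.
  S=T, R=F: Q free; 3 ways for (P,T,U) × 2^1 = 6.
  S=F, R=T: a clause becomes empty — 0.
  S=F, R=F: a clause becomes empty — 0.
Total: 3 + 6 + 0 + 0 = 9.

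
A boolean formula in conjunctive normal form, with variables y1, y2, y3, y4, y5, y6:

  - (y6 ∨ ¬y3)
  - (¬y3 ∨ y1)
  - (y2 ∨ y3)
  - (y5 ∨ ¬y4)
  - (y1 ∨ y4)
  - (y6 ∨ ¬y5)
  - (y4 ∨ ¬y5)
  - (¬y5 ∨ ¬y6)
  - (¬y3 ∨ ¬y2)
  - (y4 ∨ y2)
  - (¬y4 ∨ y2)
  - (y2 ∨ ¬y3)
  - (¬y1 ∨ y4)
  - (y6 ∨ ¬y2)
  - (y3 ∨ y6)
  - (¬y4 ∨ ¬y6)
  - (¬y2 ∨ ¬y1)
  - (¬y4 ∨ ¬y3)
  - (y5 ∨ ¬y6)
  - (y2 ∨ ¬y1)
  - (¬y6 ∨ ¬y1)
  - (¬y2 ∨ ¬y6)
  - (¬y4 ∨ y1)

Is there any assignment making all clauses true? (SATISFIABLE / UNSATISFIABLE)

y2 = True:
  propagation gives y3=False, y6=True; an empty clause results — contradiction.
y2 = False:
  propagation gives y3=True; an empty clause results — contradiction.
Every branch closes, so no satisfying assignment exists.

UNSATISFIABLE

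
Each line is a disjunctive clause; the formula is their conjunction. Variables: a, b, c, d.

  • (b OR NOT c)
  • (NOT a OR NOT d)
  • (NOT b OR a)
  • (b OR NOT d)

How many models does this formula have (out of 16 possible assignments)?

4

Satisfying assignments:
  a=F b=F c=F d=F
  a=T b=F c=F d=F
  a=T b=T c=F d=F
  a=T b=T c=T d=F
That's 4 in total.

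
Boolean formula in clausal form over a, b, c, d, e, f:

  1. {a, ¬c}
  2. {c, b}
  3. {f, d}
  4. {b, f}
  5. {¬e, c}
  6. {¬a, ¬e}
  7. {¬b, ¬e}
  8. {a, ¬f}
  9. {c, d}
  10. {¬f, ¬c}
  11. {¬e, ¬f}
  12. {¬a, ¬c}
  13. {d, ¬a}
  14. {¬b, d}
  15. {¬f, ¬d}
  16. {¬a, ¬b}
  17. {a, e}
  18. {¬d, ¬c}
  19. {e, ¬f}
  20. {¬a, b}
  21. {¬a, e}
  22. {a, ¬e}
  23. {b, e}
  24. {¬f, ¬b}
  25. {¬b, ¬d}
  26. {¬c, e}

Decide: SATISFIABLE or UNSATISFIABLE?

a = True:
  propagation gives e=False; an empty clause results — contradiction.
a = False:
  propagation gives c=False, b=True, e=False; an empty clause results — contradiction.
Every branch closes, so no satisfying assignment exists.

UNSATISFIABLE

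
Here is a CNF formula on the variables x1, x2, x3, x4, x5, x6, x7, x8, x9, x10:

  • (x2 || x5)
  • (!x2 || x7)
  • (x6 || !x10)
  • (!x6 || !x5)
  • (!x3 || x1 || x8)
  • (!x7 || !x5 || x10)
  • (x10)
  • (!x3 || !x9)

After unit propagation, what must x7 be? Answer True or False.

(x10) stands alone — x10 = True.
In (!x10 || x6), !x10 is now false; x6 must hold, so x6 = True.
(!x6 || !x5): since x6 = True, the clause reduces to (!x5). x5 = False.
From (x2 || x5) and x5 = False: x2 = True.
(!x2 || x7) with x2 = True leaves only x7, so x7 = True.

True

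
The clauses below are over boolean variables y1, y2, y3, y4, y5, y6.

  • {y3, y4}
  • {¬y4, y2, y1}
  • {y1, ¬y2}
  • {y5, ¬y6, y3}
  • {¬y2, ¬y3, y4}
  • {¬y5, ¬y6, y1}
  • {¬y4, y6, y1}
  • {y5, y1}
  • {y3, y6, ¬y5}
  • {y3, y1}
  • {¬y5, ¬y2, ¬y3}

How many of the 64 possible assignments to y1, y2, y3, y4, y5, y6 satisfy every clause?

15

Case analysis on y1 and y3:
  y1=T, y3=T: y6 free; 5 ways for (y2,y4,y5) × 2^1 = 10.
  y1=T, y3=F: remaining (y2,y4,y5,y6) ∈ {(F,T,F,F); (F,T,T,T); (T,T,F,F); (T,T,T,T)} — 4.
  y1=F, y3=T: remaining (y2,y4,y5,y6) ∈ {(F,F,T,F)} — 1.
  y1=F, y3=F: a clause becomes empty — 0.
Total: 10 + 4 + 1 + 0 = 15.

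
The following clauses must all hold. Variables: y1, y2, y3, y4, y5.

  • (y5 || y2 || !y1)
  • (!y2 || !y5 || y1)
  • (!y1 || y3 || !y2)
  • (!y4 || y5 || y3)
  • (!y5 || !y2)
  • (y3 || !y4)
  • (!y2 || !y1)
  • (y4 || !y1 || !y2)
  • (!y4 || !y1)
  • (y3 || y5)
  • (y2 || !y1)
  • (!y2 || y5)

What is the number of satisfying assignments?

5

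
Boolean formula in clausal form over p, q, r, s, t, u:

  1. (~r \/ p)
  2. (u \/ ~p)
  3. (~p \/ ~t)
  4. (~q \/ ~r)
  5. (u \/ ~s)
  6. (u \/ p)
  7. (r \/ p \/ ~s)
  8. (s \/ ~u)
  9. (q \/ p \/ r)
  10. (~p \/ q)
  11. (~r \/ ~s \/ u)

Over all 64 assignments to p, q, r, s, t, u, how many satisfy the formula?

1

The models are:
  p=1 q=1 r=0 s=1 t=0 u=1
Count: 1.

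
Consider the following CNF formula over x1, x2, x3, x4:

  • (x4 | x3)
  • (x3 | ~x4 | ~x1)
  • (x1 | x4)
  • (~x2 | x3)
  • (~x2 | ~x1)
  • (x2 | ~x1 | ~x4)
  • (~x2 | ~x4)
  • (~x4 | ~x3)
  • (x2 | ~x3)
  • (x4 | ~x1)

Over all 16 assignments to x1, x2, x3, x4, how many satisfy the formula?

1

Satisfying assignments:
  x1=0 x2=0 x3=0 x4=1
Count: 1.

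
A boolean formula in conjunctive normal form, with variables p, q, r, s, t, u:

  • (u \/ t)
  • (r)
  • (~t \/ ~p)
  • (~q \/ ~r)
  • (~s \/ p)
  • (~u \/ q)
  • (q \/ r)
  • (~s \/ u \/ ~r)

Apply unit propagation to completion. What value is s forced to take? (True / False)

False

(r) is a unit clause: r = True.
In (~q \/ ~r), ~r is now false; ~q must hold, so q = False.
(~u \/ q): since q = False, the clause reduces to (~u). u = False.
In (u \/ t), u is now false; t must hold, so t = True.
(~t \/ ~p): since t = True, the clause reduces to (~p). p = False.
In (~s \/ p), p is now false; ~s must hold, so s = False.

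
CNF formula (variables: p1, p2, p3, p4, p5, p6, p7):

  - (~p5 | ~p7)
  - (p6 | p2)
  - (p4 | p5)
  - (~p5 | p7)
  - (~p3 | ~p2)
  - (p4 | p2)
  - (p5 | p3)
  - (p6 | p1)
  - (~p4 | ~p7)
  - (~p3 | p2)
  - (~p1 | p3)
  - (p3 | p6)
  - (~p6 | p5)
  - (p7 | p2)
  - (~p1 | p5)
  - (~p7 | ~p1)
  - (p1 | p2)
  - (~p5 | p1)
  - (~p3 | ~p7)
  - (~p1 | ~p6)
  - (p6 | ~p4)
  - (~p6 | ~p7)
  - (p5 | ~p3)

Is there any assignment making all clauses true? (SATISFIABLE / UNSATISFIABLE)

UNSATISFIABLE

p5 = True:
  propagation gives p7=False; an empty clause results — contradiction.
p5 = False:
  propagation gives p4=True, p3=True; an empty clause results — contradiction.
Every branch closes, so no satisfying assignment exists.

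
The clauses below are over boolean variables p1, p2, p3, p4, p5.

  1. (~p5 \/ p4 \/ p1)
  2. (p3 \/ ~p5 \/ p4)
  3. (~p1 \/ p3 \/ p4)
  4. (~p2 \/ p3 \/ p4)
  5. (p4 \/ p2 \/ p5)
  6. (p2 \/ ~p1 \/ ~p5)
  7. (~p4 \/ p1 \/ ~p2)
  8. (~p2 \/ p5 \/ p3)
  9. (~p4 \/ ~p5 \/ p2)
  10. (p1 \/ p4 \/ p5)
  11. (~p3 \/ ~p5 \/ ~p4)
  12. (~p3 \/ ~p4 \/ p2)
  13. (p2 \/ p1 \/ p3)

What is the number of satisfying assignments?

5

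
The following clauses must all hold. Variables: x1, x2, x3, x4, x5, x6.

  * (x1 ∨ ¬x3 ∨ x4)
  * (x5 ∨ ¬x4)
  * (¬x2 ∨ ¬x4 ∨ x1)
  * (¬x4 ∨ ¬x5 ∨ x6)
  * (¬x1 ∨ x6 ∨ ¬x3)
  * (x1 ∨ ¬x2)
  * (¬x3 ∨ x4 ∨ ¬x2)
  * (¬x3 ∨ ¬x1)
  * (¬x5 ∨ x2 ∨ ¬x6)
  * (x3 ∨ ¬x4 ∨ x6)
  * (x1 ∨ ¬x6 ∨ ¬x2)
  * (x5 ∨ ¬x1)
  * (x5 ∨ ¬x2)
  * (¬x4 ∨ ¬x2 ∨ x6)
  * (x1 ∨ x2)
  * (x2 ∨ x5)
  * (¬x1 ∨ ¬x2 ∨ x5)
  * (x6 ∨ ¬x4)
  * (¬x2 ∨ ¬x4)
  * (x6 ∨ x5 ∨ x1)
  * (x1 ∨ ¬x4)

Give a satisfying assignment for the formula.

x1=1, x2=1, x3=0, x4=0, x5=1, x6=0

Check each clause:
  1. (x4 ∨ ¬x3 ∨ x1) — x1 is true.
  2. (¬x4 ∨ x5) — ¬x4 is true.
  3. (¬x2 ∨ x1 ∨ ¬x4) — x1 is true.
  4. (x6 ∨ ¬x4 ∨ ¬x5) — ¬x4 is true.
  5. (¬x3 ∨ x6 ∨ ¬x1) — ¬x3 is true.
  6. (¬x2 ∨ x1) — x1 is true.
  7. (x4 ∨ ¬x3 ∨ ¬x2) — ¬x3 is true.
  8. (¬x3 ∨ ¬x1) — ¬x3 is true.
  9. (¬x5 ∨ ¬x6 ∨ x2) — x2 is true.
  10. (¬x4 ∨ x6 ∨ x3) — ¬x4 is true.
  11. (x1 ∨ ¬x2 ∨ ¬x6) — x1 is true.
  12. (¬x1 ∨ x5) — x5 is true.
  13. (¬x2 ∨ x5) — x5 is true.
  14. (x6 ∨ ¬x2 ∨ ¬x4) — ¬x4 is true.
  15. (x2 ∨ x1) — x1 is true.
  16. (x2 ∨ x5) — x2 is true.
  17. (¬x1 ∨ ¬x2 ∨ x5) — x5 is true.
  18. (x6 ∨ ¬x4) — ¬x4 is true.
  19. (¬x4 ∨ ¬x2) — ¬x4 is true.
  20. (x6 ∨ x1 ∨ x5) — x1 is true.
  21. (¬x4 ∨ x1) — x1 is true.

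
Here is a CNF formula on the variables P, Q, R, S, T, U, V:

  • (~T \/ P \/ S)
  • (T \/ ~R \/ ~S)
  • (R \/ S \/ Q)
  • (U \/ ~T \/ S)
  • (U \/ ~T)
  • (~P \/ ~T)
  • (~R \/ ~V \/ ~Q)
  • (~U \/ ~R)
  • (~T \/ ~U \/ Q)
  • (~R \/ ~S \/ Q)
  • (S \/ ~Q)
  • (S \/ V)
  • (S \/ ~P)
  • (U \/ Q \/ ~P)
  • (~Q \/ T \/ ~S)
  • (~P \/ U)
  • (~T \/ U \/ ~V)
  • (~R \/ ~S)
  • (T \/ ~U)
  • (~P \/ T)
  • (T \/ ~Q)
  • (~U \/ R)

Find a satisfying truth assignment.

P = False, Q = False, R = False, S = True, T = False, U = False, V = False

Check each clause:
  1. (S \/ P \/ ~T) — ~T is true.
  2. (~S \/ T \/ ~R) — ~R is true.
  3. (R \/ Q \/ S) — S is true.
  4. (~T \/ S \/ U) — ~T is true.
  5. (U \/ ~T) — ~T is true.
  6. (~T \/ ~P) — ~T is true.
  7. (~R \/ ~V \/ ~Q) — ~V is true.
  8. (~U \/ ~R) — ~U is true.
  9. (Q \/ ~U \/ ~T) — ~U is true.
  10. (~S \/ Q \/ ~R) — ~R is true.
  11. (S \/ ~Q) — S is true.
  12. (V \/ S) — S is true.
  13. (S \/ ~P) — S is true.
  14. (~P \/ U \/ Q) — ~P is true.
  15. (~S \/ T \/ ~Q) — ~Q is true.
  16. (~P \/ U) — ~P is true.
  17. (~T \/ U \/ ~V) — ~V is true.
  18. (~R \/ ~S) — ~R is true.
  19. (~U \/ T) — ~U is true.
  20. (T \/ ~P) — ~P is true.
  21. (~Q \/ T) — ~Q is true.
  22. (R \/ ~U) — ~U is true.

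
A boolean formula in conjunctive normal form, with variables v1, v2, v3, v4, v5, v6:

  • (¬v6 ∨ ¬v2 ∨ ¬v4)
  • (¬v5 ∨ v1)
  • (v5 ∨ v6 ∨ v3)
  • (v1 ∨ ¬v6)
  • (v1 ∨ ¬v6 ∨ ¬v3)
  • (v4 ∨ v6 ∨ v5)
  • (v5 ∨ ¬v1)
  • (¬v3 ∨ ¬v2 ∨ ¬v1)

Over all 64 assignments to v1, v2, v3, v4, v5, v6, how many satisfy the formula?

Split on v1, then v6.
  v1=T, v6=T: 5 of the 16 assignments to (v2,v3,v4,v5) work.
  v1=T, v6=F: v4 free; 3 ways for (v2,v3,v5) × 2^1 = 6.
  v1=F, v6=T: a clause becomes empty — 0.
  v1=F, v6=F: remaining (v2,v3,v4,v5) ∈ {(F,T,T,F); (T,T,T,F)} — 2.
Total: 5 + 6 + 0 + 2 = 13.

13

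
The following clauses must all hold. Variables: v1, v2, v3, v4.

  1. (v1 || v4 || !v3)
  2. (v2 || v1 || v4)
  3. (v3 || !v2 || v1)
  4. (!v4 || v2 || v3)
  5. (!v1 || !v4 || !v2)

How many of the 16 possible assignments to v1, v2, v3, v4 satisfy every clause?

7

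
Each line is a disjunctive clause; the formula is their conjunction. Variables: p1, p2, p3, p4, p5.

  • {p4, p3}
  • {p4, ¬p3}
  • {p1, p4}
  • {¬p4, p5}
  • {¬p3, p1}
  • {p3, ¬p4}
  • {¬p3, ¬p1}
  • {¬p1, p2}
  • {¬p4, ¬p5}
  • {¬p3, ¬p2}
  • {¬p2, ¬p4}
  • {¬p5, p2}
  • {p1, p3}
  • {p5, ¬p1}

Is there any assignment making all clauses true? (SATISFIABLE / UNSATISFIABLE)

UNSATISFIABLE

p3 = True:
  propagation gives p4=True, p5=True; an empty clause results — contradiction.
p3 = False:
  propagation gives p4=True; an empty clause results — contradiction.
Every branch closes, so no satisfying assignment exists.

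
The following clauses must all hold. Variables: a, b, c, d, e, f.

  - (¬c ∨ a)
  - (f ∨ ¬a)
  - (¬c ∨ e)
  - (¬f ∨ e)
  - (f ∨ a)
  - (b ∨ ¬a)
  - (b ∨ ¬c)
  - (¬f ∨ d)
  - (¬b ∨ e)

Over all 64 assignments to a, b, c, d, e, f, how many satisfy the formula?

4

Satisfying assignments:
  a=F b=F c=F d=T e=T f=T
  a=F b=T c=F d=T e=T f=T
  a=T b=T c=F d=T e=T f=T
  a=T b=T c=T d=T e=T f=T
Count: 4.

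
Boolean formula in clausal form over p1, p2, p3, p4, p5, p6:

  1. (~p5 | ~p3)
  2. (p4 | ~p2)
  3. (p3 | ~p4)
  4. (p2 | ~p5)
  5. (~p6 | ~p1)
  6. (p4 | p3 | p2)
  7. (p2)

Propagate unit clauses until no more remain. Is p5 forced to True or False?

False

(p2) is a unit clause: p2 = True.
From (~p2 | p4) and p2 = True: p4 = True.
(~p4 | p3) with p4 = True leaves only p3, so p3 = True.
In (~p5 | ~p3), ~p3 is now false; ~p5 must hold, so p5 = False.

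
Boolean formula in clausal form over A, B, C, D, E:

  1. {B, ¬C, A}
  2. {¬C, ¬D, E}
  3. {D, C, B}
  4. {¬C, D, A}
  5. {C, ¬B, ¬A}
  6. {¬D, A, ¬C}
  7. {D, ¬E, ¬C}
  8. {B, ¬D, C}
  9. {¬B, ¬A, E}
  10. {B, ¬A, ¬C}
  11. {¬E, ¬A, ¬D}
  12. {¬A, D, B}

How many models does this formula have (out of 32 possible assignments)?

Satisfying assignments:
  A=0 B=1 C=0 D=0 E=0
  A=0 B=1 C=0 D=0 E=1
  A=0 B=1 C=0 D=1 E=0
  A=0 B=1 C=0 D=1 E=1
Count: 4.

4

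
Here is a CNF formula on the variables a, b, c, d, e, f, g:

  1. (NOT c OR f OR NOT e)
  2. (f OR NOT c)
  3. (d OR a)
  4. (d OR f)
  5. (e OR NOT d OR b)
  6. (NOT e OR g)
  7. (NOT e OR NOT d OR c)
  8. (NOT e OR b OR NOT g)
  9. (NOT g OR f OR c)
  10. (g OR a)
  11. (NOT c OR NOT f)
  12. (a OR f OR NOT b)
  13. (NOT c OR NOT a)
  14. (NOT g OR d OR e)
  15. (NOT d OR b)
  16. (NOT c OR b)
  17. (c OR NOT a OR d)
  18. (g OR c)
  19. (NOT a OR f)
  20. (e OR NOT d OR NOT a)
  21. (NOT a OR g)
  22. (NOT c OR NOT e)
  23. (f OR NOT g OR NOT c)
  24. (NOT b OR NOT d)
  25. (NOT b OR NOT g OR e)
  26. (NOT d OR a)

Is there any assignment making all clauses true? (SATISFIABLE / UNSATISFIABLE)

c = True:
  propagation gives f=True; an empty clause results — contradiction.
c = False:
  d = True:
    propagation gives e=False, b=True; an empty clause results — contradiction.
  d = False:
    propagation gives a=True; an empty clause results — contradiction.
Every branch closes, so no satisfying assignment exists.

UNSATISFIABLE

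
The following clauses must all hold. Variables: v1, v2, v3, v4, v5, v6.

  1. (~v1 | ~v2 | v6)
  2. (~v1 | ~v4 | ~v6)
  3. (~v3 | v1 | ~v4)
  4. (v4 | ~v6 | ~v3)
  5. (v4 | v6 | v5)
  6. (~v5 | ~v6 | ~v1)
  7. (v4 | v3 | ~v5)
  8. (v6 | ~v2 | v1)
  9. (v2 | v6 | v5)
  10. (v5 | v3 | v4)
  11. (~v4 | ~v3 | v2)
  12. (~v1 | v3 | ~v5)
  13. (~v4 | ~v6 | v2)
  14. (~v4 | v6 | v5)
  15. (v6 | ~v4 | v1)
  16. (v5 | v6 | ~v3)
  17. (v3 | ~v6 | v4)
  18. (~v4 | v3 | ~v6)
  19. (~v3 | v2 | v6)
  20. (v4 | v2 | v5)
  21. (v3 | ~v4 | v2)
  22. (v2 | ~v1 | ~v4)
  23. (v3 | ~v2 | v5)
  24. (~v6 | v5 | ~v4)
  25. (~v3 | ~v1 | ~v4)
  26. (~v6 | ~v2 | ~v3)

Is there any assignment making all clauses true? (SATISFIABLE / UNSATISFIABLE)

UNSATISFIABLE

v4 = True:
  v6 = True:
    propagation gives v1=False, v3=False; an empty clause results — contradiction.
  v6 = False:
    propagation gives v5=True, v1=True, v2=False; an empty clause results — contradiction.
v4 = False:
  v6 = True:
    propagation gives v3=False; an empty clause results — contradiction.
  v6 = False:
    propagation gives v5=True, v3=True, v2=True, v1=False; an empty clause results — contradiction.
Every branch closes, so no satisfying assignment exists.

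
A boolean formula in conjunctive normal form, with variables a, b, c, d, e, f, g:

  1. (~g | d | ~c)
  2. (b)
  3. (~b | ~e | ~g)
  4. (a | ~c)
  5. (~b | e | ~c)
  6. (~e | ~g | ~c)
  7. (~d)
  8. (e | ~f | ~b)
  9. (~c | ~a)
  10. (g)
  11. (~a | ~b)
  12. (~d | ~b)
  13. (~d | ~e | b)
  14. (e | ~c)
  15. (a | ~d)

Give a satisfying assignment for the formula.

Unit propagation: (b) forces b = True.
(~d) is a unit clause, so d = False.
(g) is a unit clause, so g = True.
(~c) is a unit clause, so c = False.
The clause (~e) is unit: e must be False.
(~f) is a unit clause, so f = False.
The clause (~a) is unit: a must be False.

a=F  b=T  c=F  d=F  e=F  f=F  g=T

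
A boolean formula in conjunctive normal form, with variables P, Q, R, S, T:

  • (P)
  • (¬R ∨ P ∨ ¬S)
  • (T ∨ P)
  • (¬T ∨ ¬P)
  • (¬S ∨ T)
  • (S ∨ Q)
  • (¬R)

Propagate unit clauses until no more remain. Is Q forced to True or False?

(P) stands alone — P = True.
From (¬P ∨ ¬T) and P = True: T = False.
From (¬S ∨ T) and T = False: S = False.
In (S ∨ Q), S is now false; Q must hold, so Q = True.

True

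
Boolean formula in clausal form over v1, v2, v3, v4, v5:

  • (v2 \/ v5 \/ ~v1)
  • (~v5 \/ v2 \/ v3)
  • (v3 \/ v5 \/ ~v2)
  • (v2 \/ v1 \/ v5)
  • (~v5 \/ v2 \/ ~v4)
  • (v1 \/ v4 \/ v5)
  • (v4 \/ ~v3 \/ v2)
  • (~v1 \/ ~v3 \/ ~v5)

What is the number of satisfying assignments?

9

Split on v5, then v2.
  v5=T, v2=T: v4 free; 3 ways for (v1,v3) × 2^1 = 6.
  v5=T, v2=F: a clause becomes empty — 0.
  v5=F, v2=T: remaining (v1,v3,v4) ∈ {(F,T,T); (T,T,F); (T,T,T)} — 3.
  v5=F, v2=F: a clause becomes empty — 0.
Total: 6 + 0 + 3 + 0 = 9.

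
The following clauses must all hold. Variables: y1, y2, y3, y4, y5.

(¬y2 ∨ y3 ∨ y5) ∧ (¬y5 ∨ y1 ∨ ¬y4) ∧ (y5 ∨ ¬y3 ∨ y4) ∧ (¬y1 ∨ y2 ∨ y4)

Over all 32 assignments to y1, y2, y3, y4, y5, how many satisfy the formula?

Split on y4, then y5.
  y4=T, y5=T: remaining (y1,y2,y3) ∈ {(T,F,F); (T,F,T); (T,T,F); (T,T,T)} — 4.
  y4=T, y5=F: y1 free; 3 ways for (y2,y3) × 2^1 = 6.
  y4=F, y5=T: y3 free; 3 ways for (y1,y2) × 2^1 = 6.
  y4=F, y5=F: remaining (y1,y2,y3) ∈ {(F,F,F)} — 1.
Total: 4 + 6 + 6 + 1 = 17.

17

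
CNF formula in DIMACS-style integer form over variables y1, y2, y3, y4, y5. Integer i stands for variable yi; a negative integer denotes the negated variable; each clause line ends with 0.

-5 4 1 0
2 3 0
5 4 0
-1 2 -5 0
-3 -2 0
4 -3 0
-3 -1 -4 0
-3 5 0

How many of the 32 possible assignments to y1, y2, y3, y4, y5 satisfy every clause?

Satisfying assignments:
  y1=0 y2=0 y3=1 y4=1 y5=1
  y1=0 y2=1 y3=0 y4=1 y5=0
  y1=0 y2=1 y3=0 y4=1 y5=1
  y1=1 y2=1 y3=0 y4=0 y5=1
  y1=1 y2=1 y3=0 y4=1 y5=0
  y1=1 y2=1 y3=0 y4=1 y5=1
Count: 6.

6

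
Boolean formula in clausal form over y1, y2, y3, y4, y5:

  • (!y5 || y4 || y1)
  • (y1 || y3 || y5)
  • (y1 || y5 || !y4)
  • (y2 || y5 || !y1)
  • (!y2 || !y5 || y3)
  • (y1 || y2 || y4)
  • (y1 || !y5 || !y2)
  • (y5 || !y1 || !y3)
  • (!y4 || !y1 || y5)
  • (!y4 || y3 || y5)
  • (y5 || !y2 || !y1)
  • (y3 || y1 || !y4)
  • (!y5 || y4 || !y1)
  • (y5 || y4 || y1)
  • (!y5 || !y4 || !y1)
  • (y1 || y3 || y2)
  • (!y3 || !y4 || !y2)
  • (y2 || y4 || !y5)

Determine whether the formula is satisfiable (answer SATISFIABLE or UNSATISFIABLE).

SATISFIABLE

Try y1 = False.
Set y2 = False and propagate.
  then y4 is forced to True.
  then y5 is forced to True.
  then y3 is forced to True.
Every clause has at least one true literal under this assignment.
So y1=False, y2=False, y3=True, y4=True, y5=True is a satisfying assignment.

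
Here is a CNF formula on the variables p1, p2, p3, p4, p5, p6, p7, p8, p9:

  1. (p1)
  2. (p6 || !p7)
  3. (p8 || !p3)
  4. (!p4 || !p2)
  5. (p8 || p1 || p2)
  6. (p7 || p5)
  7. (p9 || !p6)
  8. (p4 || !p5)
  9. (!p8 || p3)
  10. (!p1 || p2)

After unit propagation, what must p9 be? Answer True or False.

True

(p1) is a unit clause: p1 = True.
From (p2 || !p1) and p1 = True: p2 = True.
From (!p4 || !p2) and p2 = True: p4 = False.
(!p5 || p4): since p4 = False, the clause reduces to (!p5). p5 = False.
(p5 || p7): since p5 = False, the clause reduces to (p7). p7 = True.
In (p6 || !p7), !p7 is now false; p6 must hold, so p6 = True.
(p9 || !p6) with p6 = True leaves only p9, so p9 = True.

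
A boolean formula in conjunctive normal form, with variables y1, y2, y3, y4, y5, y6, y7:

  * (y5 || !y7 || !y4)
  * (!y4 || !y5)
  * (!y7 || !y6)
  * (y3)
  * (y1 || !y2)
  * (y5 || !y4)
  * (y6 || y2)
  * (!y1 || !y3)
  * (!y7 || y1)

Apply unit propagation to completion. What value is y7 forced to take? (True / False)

Unit clause (y3) sets y3 = True.
(!y1 || !y3): since y3 = True, the clause reduces to (!y1). y1 = False.
From (!y2 || y1) and y1 = False: y2 = False.
(y2 || y6): since y2 = False, the clause reduces to (y6). y6 = True.
(!y7 || !y6) with y6 = True leaves only !y7, so y7 = False.

False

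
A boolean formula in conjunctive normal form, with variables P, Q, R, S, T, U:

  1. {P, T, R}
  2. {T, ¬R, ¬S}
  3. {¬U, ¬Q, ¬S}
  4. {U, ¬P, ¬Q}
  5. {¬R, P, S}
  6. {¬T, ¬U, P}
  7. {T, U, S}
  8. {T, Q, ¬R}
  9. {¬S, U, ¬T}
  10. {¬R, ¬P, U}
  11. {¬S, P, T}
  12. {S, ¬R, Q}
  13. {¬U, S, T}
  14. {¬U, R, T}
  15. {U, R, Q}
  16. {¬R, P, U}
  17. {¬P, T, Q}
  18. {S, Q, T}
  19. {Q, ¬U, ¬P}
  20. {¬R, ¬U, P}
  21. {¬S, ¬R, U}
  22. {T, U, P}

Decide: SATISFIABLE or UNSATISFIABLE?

Branch on P: take P = True.
The remaining clauses are satisfied by Q = True, R = True, S = False, T = True, U = True.
Every clause has at least one true literal under this assignment.
So P=True, Q=True, R=True, S=False, T=True, U=True is a satisfying assignment.

SATISFIABLE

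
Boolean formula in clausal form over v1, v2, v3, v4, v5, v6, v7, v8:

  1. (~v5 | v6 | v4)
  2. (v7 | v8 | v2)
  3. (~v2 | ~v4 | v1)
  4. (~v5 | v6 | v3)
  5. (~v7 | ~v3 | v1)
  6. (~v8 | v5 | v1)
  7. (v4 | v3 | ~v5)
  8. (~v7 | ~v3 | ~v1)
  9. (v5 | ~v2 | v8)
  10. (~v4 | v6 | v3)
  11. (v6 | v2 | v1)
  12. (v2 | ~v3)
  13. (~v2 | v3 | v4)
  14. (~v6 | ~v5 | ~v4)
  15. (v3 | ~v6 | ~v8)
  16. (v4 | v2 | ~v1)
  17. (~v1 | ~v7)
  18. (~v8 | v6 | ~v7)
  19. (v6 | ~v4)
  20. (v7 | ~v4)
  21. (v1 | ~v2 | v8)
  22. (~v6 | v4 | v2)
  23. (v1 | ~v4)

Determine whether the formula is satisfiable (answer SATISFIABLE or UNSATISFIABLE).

Branch on v1: take v1 = True.
  then v7 is forced to False.
  then v4 is forced to False.
  then v2 is forced to True.
  then v3 is forced to True.
The remaining clauses are satisfied by v5 = False, v6 = False, v8 = True.
Every clause has at least one true literal under this assignment.
So v1 = T, v2 = T, v3 = T, v4 = F, v5 = F, v6 = F, v7 = F, v8 = T is a satisfying assignment.

SATISFIABLE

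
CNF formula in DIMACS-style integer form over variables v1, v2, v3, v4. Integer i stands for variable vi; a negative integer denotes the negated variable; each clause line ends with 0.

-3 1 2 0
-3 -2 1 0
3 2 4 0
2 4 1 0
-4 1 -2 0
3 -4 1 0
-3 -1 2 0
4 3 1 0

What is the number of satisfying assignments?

The models are:
  v1=1 v2=0 v3=0 v4=1
  v1=1 v2=1 v3=0 v4=0
  v1=1 v2=1 v3=0 v4=1
  v1=1 v2=1 v3=1 v4=0
  v1=1 v2=1 v3=1 v4=1
Count: 5.

5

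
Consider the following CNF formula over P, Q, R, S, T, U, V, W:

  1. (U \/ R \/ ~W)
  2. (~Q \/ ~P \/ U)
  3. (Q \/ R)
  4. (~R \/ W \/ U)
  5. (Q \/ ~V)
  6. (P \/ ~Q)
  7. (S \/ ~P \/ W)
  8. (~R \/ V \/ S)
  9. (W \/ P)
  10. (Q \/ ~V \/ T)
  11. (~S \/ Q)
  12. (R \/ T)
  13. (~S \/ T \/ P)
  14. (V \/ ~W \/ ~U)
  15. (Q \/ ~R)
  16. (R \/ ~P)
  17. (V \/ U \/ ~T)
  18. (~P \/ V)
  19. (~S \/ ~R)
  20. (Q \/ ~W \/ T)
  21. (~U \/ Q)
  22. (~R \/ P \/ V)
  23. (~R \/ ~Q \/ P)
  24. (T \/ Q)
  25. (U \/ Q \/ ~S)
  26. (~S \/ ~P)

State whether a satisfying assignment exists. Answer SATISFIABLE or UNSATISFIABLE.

SATISFIABLE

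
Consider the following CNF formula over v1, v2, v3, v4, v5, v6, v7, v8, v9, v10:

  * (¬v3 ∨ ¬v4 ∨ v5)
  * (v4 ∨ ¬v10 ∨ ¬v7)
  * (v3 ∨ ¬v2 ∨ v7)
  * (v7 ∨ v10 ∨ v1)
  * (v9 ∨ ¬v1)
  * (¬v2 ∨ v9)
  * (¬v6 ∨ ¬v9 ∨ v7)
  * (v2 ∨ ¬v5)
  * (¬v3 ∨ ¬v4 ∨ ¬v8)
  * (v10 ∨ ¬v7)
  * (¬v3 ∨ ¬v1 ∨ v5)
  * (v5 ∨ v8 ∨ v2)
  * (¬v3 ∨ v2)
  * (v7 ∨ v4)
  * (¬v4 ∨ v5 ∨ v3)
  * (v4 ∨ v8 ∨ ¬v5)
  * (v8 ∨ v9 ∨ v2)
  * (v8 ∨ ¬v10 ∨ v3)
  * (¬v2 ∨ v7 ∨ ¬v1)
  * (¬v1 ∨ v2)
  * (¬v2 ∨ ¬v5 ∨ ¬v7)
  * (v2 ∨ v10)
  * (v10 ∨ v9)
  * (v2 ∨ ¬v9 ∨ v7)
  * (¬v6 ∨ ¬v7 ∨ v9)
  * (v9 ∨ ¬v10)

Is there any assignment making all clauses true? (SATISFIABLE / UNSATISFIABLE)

SATISFIABLE

Pure literal: v6 appears only negated; assign v6 = False.
Try v1 = False.
Try v2 = True.
  then v9 is forced to True.
Branch on v3: take v3 = True.
The remaining clauses are satisfied by v4 = True, v5 = True, v7 = False, v8 = False, v10 = True.
So v1 = F, v2 = T, v3 = T, v4 = T, v5 = T, v6 = F, v7 = F, v8 = F, v9 = T, v10 = T is a satisfying assignment.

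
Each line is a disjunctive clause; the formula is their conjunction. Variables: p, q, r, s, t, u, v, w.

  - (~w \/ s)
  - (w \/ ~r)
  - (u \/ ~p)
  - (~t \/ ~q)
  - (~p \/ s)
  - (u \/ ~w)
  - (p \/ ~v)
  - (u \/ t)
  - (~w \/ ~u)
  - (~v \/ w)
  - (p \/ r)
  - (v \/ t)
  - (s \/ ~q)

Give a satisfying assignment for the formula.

Pure literal: q appears only negated; assign q = False.
Pure literal: s appears only positively; assign s = True.
Branch on p: take p = True.
  then u is forced to True.
  then w is forced to False.
  then r is forced to False.
  then v is forced to False.
  then t is forced to True.
Every clause has at least one true literal under this assignment.

p=T, q=F, r=F, s=T, t=T, u=T, v=F, w=F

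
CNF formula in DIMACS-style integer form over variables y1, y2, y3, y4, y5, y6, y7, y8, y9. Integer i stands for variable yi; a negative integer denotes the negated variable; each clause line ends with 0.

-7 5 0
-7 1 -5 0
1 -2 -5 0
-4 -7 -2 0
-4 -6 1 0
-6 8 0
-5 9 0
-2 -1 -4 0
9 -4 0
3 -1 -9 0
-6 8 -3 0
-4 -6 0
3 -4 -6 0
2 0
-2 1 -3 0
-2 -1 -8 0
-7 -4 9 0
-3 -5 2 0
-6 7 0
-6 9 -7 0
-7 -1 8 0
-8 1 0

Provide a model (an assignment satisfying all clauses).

y1=1, y2=1, y3=1, y4=0, y5=0, y6=0, y7=0, y8=0, y9=0

Unit propagation: (y2) forces y2 = True.
Pure literal: y4 appears only negated; assign y4 = False.
y6 occurs only negated in the remaining clauses — set y6 = False.
Set y1 = True and propagate.
  then y8 is forced to False.
  then y7 is forced to False.
Set y3 = True and propagate.
Set y5 = False and propagate.
y9 is now unconstrained; take y9 = False.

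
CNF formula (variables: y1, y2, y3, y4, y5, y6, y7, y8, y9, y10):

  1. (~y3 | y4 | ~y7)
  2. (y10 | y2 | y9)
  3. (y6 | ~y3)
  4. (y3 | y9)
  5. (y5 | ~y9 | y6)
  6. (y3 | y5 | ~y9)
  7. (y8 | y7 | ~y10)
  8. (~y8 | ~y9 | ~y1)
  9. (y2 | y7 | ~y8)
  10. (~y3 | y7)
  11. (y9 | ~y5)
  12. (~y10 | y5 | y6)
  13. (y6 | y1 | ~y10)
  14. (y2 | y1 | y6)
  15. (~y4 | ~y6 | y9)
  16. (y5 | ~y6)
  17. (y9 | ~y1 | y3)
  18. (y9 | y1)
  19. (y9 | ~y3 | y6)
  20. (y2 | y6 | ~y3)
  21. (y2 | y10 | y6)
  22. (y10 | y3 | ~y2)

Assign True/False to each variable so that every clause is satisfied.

y1 = T, y2 = T, y3 = T, y4 = T, y5 = T, y6 = T, y7 = T, y8 = F, y9 = T, y10 = F

Check each clause:
  1. (y4 | ~y7 | ~y3) — y4 is true.
  2. (y2 | y10 | y9) — y9 is true.
  3. (y6 | ~y3) — y6 is true.
  4. (y3 | y9) — y9 is true.
  5. (y6 | y5 | ~y9) — y5 is true.
  6. (y3 | y5 | ~y9) — y3 is true.
  7. (y8 | ~y10 | y7) — ~y10 is true.
  8. (~y1 | ~y8 | ~y9) — ~y8 is true.
  9. (~y8 | y2 | y7) — ~y8 is true.
  10. (~y3 | y7) — y7 is true.
  11. (~y5 | y9) — y9 is true.
  12. (y5 | ~y10 | y6) — y5 is true.
  13. (y6 | ~y10 | y1) — y1 is true.
  14. (y6 | y1 | y2) — y1 is true.
  15. (y9 | ~y4 | ~y6) — y9 is true.
  16. (~y6 | y5) — y5 is true.
  17. (y3 | ~y1 | y9) — y9 is true.
  18. (y9 | y1) — y9 is true.
  19. (y6 | y9 | ~y3) — y9 is true.
  20. (y2 | y6 | ~y3) — y2 is true.
  21. (y10 | y6 | y2) — y2 is true.
  22. (y3 | y10 | ~y2) — y3 is true.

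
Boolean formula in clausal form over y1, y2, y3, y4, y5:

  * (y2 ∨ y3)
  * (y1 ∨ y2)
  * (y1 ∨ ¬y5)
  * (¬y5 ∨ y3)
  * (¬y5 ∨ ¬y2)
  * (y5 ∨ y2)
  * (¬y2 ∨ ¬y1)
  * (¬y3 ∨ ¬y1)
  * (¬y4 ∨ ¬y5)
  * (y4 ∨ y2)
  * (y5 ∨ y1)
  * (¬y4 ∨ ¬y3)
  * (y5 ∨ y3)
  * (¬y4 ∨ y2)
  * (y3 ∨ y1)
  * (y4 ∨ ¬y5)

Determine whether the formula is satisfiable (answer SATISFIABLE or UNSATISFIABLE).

y5 = True:
  propagation gives y1=True, y3=True; an empty clause results — contradiction.
y5 = False:
  propagation gives y2=True, y1=False; an empty clause results — contradiction.
Every branch closes, so no satisfying assignment exists.

UNSATISFIABLE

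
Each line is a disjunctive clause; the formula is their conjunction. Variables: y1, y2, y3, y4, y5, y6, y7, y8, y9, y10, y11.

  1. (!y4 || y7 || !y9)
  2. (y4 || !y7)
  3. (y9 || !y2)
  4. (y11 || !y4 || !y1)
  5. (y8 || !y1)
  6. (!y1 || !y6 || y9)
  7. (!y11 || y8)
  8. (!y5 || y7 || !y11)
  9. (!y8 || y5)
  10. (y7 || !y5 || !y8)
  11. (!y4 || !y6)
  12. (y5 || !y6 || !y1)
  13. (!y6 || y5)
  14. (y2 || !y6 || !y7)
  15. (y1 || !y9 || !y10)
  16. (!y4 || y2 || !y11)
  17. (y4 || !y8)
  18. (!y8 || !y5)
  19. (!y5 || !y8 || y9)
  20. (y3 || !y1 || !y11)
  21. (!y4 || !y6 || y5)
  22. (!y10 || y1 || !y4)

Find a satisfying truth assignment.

y1=0, y2=0, y3=1, y4=0, y5=1, y6=1, y7=0, y8=0, y9=1, y10=0, y11=0

Check each clause:
  1. (y7 || !y9 || !y4) — !y4 is true.
  2. (y4 || !y7) — !y7 is true.
  3. (!y2 || y9) — y9 is true.
  4. (y11 || !y1 || !y4) — !y4 is true.
  5. (y8 || !y1) — !y1 is true.
  6. (!y6 || y9 || !y1) — y9 is true.
  7. (y8 || !y11) — !y11 is true.
  8. (!y11 || !y5 || y7) — !y11 is true.
  9. (!y8 || y5) — !y8 is true.
  10. (y7 || !y5 || !y8) — !y8 is true.
  11. (!y6 || !y4) — !y4 is true.
  12. (!y6 || !y1 || y5) — y5 is true.
  13. (!y6 || y5) — y5 is true.
  14. (y2 || !y7 || !y6) — !y7 is true.
  15. (y1 || !y10 || !y9) — !y10 is true.
  16. (!y4 || !y11 || y2) — !y4 is true.
  17. (!y8 || y4) — !y8 is true.
  18. (!y8 || !y5) — !y8 is true.
  19. (!y5 || y9 || !y8) — !y8 is true.
  20. (!y1 || !y11 || y3) — y3 is true.
  21. (y5 || !y4 || !y6) — !y4 is true.
  22. (!y10 || y1 || !y4) — !y4 is true.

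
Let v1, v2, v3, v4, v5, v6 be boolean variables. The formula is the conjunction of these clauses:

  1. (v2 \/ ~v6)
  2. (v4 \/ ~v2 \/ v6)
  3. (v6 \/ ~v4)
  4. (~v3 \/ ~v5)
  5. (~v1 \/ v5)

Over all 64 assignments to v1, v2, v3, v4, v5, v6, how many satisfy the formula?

Split on v6, then v2.
  v6=T, v2=T: v4 free; 4 ways for (v1,v3,v5) × 2^1 = 8.
  v6=T, v2=F: a clause becomes empty — 0.
  v6=F, v2=T: a clause becomes empty — 0.
  v6=F, v2=F: remaining (v1,v3,v4,v5) ∈ {(F,F,F,F); (F,F,F,T); (F,T,F,F); (T,F,F,T)} — 4.
Total: 8 + 0 + 0 + 4 = 12.

12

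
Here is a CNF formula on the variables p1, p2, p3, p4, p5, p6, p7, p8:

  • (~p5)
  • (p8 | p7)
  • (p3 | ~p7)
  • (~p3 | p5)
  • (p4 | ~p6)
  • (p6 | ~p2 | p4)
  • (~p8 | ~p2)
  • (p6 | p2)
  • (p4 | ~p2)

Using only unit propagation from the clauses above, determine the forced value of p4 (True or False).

True

(~p5) stands alone — p5 = False.
In (~p3 | p5), p5 is now false; ~p3 must hold, so p3 = False.
From (p3 | ~p7) and p3 = False: p7 = False.
In (p8 | p7), p7 is now false; p8 must hold, so p8 = True.
(~p2 | ~p8): since p8 = True, the clause reduces to (~p2). p2 = False.
(p2 | p6) with p2 = False leaves only p6, so p6 = True.
(~p6 | p4) with p6 = True leaves only p4, so p4 = True.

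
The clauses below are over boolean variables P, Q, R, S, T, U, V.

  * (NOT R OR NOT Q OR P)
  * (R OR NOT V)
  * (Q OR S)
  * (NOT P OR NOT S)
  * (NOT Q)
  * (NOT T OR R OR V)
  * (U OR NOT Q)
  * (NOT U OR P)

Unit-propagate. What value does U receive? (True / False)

False

(NOT Q) is a unit clause: Q = False.
(S OR Q) with Q = False leaves only S, so S = True.
From (NOT P OR NOT S) and S = True: P = False.
From (P OR NOT U) and P = False: U = False.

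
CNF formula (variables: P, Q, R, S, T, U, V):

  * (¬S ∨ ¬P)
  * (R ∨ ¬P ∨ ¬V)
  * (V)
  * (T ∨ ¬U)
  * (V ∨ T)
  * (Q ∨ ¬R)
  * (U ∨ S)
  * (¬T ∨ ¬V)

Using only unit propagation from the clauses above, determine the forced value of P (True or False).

False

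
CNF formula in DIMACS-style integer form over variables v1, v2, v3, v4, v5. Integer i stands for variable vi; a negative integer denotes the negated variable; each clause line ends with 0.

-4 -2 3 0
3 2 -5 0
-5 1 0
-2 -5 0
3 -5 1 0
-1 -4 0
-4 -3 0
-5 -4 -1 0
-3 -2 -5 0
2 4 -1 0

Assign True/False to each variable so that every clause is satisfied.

v1=F, v2=F, v3=F, v4=T, v5=F

Check each clause:
  1. (v3 \/ ~v2 \/ ~v4) — ~v2 is true.
  2. (v2 \/ v3 \/ ~v5) — ~v5 is true.
  3. (v1 \/ ~v5) — ~v5 is true.
  4. (~v2 \/ ~v5) — ~v5 is true.
  5. (~v5 \/ v1 \/ v3) — ~v5 is true.
  6. (~v4 \/ ~v1) — ~v1 is true.
  7. (~v4 \/ ~v3) — ~v3 is true.
  8. (~v4 \/ ~v1 \/ ~v5) — ~v5 is true.
  9. (~v3 \/ ~v2 \/ ~v5) — ~v5 is true.
  10. (v4 \/ ~v1 \/ v2) — v4 is true.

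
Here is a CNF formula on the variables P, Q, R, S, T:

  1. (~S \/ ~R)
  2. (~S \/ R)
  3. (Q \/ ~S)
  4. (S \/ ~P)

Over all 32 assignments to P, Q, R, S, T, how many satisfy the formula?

8

Satisfying assignments:
  P=F Q=F R=F S=F T=F
  P=F Q=F R=F S=F T=T
  P=F Q=F R=T S=F T=F
  P=F Q=F R=T S=F T=T
  P=F Q=T R=F S=F T=F
  P=F Q=T R=F S=F T=T
  P=F Q=T R=T S=F T=F
  P=F Q=T R=T S=F T=T
Count: 8.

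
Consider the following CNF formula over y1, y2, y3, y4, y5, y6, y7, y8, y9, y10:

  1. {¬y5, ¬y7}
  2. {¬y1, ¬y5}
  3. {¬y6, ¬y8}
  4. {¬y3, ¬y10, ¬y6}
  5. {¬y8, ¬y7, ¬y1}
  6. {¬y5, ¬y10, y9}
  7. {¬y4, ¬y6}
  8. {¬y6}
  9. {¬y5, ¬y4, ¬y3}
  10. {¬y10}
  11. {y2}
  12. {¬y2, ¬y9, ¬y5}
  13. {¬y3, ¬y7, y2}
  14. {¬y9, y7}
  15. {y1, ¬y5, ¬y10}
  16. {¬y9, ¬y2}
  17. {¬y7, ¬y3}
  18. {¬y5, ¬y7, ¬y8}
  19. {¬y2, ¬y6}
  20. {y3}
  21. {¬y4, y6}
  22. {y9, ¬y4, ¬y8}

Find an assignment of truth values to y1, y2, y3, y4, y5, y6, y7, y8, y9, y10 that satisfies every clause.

y1 = F, y2 = T, y3 = T, y4 = F, y5 = T, y6 = F, y7 = F, y8 = T, y9 = F, y10 = F

Check each clause:
  1. {¬y7, ¬y5} — ¬y7 is true.
  2. {¬y1, ¬y5} — ¬y1 is true.
  3. {¬y6, ¬y8} — ¬y6 is true.
  4. {¬y6, ¬y10, ¬y3} — ¬y6 is true.
  5. {¬y1, ¬y8, ¬y7} — ¬y7 is true.
  6. {y9, ¬y10, ¬y5} — ¬y10 is true.
  7. {¬y6, ¬y4} — ¬y6 is true.
  8. {¬y6} — ¬y6 is true.
  9. {¬y4, ¬y5, ¬y3} — ¬y4 is true.
  10. {¬y10} — ¬y10 is true.
  11. {y2} — y2 is true.
  12. {¬y5, ¬y9, ¬y2} — ¬y9 is true.
  13. {¬y3, y2, ¬y7} — ¬y7 is true.
  14. {y7, ¬y9} — ¬y9 is true.
  15. {¬y5, y1, ¬y10} — ¬y10 is true.
  16. {¬y2, ¬y9} — ¬y9 is true.
  17. {¬y7, ¬y3} — ¬y7 is true.
  18. {¬y7, ¬y8, ¬y5} — ¬y7 is true.
  19. {¬y6, ¬y2} — ¬y6 is true.
  20. {y3} — y3 is true.
  21. {y6, ¬y4} — ¬y4 is true.
  22. {¬y4, ¬y8, y9} — ¬y4 is true.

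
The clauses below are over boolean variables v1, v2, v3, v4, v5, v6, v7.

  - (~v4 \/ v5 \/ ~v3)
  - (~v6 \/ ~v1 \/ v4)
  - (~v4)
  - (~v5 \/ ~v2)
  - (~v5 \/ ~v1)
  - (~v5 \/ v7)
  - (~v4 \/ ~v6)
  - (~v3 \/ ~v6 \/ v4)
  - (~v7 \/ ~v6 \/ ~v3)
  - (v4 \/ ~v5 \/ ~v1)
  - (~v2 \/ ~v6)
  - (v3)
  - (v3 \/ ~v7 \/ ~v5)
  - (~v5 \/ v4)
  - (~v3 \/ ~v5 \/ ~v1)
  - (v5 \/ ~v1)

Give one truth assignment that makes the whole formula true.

v1 = False, v2 = False, v3 = True, v4 = False, v5 = False, v6 = False, v7 = True

Unit propagation: (~v4) forces v4 = False.
The clause (v3) is unit: v3 must be True.
The clause (~v6) is unit: v6 must be False.
(~v5) is a unit clause, so v5 = False.
Unit propagation: (~v1) forces v1 = False.
v2, v7 are now unconstrained; take v2 = False, v7 = True.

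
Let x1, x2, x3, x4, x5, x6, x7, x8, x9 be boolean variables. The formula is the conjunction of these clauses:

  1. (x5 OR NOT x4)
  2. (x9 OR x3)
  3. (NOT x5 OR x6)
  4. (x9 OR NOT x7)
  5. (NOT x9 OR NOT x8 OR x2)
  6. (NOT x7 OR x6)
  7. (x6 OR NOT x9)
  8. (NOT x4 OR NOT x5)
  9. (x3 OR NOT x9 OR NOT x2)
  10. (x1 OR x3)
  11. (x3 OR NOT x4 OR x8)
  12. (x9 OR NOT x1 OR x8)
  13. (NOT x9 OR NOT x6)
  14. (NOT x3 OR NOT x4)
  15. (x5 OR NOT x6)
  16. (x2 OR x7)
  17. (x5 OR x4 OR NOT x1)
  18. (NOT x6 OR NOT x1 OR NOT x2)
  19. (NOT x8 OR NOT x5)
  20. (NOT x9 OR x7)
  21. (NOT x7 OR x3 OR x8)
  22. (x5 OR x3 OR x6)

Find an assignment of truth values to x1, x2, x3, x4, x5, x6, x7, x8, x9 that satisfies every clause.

Try x1 = False.
  then x3 is forced to True.
  then x4 is forced to False.
Try x2 = True.
The remaining clauses are satisfied by x5 = True, x6 = True, x7 = False, x8 = False, x9 = False.
Every clause has at least one true literal under this assignment.
Check each clause:
  1. (x5 OR NOT x4) — NOT x4 is true.
  2. (x9 OR x3) — x3 is true.
  3. (x6 OR NOT x5) — x6 is true.
  4. (NOT x7 OR x9) — NOT x7 is true.
  5. (x2 OR NOT x8 OR NOT x9) — NOT x8 is true.
  6. (x6 OR NOT x7) — NOT x7 is true.
  7. (NOT x9 OR x6) — x6 is true.
  8. (NOT x5 OR NOT x4) — NOT x4 is true.
  9. (x3 OR NOT x2 OR NOT x9) — x3 is true.
  10. (x1 OR x3) — x3 is true.
  11. (x8 OR x3 OR NOT x4) — x3 is true.
  12. (NOT x1 OR x9 OR x8) — NOT x1 is true.
  13. (NOT x9 OR NOT x6) — NOT x9 is true.
  14. (NOT x3 OR NOT x4) — NOT x4 is true.
  15. (x5 OR NOT x6) — x5 is true.
  16. (x2 OR x7) — x2 is true.
  17. (NOT x1 OR x4 OR x5) — x5 is true.
  18. (NOT x6 OR NOT x1 OR NOT x2) — NOT x1 is true.
  19. (NOT x8 OR NOT x5) — NOT x8 is true.
  20. (x7 OR NOT x9) — NOT x9 is true.
  21. (NOT x7 OR x8 OR x3) — NOT x7 is true.
  22. (x5 OR x6 OR x3) — x3 is true.

x1 = False  x2 = True  x3 = True  x4 = False  x5 = True  x6 = True  x7 = False  x8 = False  x9 = False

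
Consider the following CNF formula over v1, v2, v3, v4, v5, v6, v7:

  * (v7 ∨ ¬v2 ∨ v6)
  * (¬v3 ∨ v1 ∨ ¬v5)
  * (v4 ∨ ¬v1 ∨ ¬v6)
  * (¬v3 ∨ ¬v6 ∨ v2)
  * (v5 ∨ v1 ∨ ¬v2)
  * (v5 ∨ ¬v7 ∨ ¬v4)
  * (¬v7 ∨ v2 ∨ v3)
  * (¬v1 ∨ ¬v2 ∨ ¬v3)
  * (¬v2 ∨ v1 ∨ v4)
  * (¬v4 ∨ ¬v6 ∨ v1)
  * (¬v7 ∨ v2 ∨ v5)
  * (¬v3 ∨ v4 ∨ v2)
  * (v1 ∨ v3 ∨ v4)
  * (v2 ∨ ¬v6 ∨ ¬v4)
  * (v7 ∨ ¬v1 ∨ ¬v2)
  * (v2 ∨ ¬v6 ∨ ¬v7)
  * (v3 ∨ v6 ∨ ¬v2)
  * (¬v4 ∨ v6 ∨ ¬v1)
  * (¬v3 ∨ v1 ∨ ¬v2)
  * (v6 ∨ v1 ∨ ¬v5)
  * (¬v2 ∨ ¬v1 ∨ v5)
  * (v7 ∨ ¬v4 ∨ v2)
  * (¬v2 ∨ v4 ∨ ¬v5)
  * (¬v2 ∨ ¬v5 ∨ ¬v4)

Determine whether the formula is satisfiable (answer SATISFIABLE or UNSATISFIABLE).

SATISFIABLE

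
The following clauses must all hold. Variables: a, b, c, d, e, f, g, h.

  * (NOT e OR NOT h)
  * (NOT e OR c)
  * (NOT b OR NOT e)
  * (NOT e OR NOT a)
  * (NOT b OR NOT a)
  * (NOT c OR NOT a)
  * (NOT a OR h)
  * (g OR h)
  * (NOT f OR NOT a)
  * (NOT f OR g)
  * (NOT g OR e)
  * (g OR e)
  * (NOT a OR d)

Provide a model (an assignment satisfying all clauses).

a=False, b=False, c=True, d=True, e=True, f=False, g=True, h=False

Check each clause:
  1. (NOT e OR NOT h) — NOT h is true.
  2. (NOT e OR c) — c is true.
  3. (NOT b OR NOT e) — NOT b is true.
  4. (NOT a OR NOT e) — NOT a is true.
  5. (NOT a OR NOT b) — NOT b is true.
  6. (NOT a OR NOT c) — NOT a is true.
  7. (NOT a OR h) — NOT a is true.
  8. (h OR g) — g is true.
  9. (NOT f OR NOT a) — NOT f is true.
  10. (NOT f OR g) — NOT f is true.
  11. (e OR NOT g) — e is true.
  12. (e OR g) — e is true.
  13. (NOT a OR d) — d is true.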